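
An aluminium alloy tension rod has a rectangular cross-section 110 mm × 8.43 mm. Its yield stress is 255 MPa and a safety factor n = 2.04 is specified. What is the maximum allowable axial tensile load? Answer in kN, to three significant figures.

σ_allow = 255/2.04 = 125.0 MPa.
A = 110×8.43 = 927.3 mm².
F_allow = σ_allow × A = 125.0×927.3 = 115900 N.

F_allow = 116 kN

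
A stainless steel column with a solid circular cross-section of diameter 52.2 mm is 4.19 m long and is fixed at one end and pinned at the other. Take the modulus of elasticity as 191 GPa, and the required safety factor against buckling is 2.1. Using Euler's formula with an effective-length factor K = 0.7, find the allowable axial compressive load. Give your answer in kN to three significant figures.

I = πd⁴/64 = π×52.2⁴/64 = 364500 mm⁴.
Effective length L_e = KL = 0.7×4.19 m = 2933 mm.
Euler critical load P_cr = π²EI/L_e² = π²×191000×364500/2933² = 79870 N.
P_allow = P_cr/n = 79870/2.1 = 38030 N.

P_allow = 38.0 kN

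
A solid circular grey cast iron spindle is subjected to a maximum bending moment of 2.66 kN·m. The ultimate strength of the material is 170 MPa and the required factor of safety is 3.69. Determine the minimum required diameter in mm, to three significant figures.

σ_allow = 170/3.69 = 46.07 MPa.
For a solid circular section σ = 32M/(πd³), so d³ = 32M/(π σ_allow) = 32×2660000/(π×46.07) = 588100 mm³.
d = 83.78 mm.

d = 83.8 mm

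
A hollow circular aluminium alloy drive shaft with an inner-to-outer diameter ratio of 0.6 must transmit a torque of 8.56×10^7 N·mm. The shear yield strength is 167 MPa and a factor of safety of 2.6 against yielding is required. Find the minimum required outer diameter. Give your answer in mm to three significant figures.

τ_allow = 167/2.6 = 64.23 MPa.
For a hollow shaft τ = 16T/[πd_o³(1−k⁴)] with k = 0.6, so 1−k⁴ = 0.8704.
d_o³ = 16T/[π τ_allow (1−k⁴)] = 16×8.5600×10^7/(π×64.23×0.8704) = 7.798×10^6 mm³.
d_o = 198.3 mm.

d_o = 198 mm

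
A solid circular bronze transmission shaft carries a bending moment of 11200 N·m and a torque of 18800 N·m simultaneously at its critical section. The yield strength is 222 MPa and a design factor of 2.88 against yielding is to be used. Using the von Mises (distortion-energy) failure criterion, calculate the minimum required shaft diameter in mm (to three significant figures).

d = 138 mm

σ_allow = σ_y/n = 222/2.88 = 77.08 MPa.
For a solid shaft σ_b = 32M/(πd³) and τ = 16T/(πd³), so the von Mises stress is σ' = (16/πd³)·√(4M²+3T²).
√(4M²+3T²) = √(4×(1.120×10^7)² + 3×(1.880×10^7)²) = 3.952×10^7 N·mm.
d³ = 16×3.952×10^7/(π×77.08) = 2.611×10^6 mm³.
d = 137.7 mm.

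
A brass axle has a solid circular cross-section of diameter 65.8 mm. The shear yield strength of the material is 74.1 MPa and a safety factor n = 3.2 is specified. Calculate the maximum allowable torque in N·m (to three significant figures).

τ_allow = 74.1/3.2 = 23.16 MPa.
For a solid shaft T_allow = τ_allow·πd³/16; πd³/16 = π×65.8³/16 = 55940 mm³.
T_allow = 23.16×55940 = 1.295×10^6 N·mm = 1295 N·m.

T_allow = 1300 N·m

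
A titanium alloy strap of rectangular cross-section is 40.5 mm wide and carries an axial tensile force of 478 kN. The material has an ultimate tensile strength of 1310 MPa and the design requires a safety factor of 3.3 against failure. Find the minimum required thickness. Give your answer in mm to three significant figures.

σ_allow = 1310/3.3 = 397.0 MPa.
Required area A = F/σ_allow = 478000/397.0 = 1204 mm².
t = A/w = 1204/40.5 = 29.73 mm.

t = 29.7 mm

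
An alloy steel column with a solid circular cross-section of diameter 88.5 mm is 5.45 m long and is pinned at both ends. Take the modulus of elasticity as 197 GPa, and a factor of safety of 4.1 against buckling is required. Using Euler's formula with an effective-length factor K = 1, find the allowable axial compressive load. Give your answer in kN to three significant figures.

I = πd⁴/64 = π×88.5⁴/64 = 3.011×10^6 mm⁴.
Effective length L_e = KL = 1×5.45 m = 5450 mm.
Euler critical load P_cr = π²EI/L_e² = π²×197000×3.011×10^6/5450² = 197100 N.
P_allow = P_cr/n = 197100/4.1 = 48080 N.

P_allow = 48.1 kN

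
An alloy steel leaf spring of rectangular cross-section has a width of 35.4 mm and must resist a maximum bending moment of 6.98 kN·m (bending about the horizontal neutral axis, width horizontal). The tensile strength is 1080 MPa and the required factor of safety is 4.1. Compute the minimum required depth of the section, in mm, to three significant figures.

σ_allow = 1080/4.1 = 263.4 MPa.
For a rectangular section σ = 6M/(bh²), so h² = 6M/(b σ_allow) = 6×6980000/(35.4×263.4) = 4491 mm².
h = 67.02 mm.

h = 67.0 mm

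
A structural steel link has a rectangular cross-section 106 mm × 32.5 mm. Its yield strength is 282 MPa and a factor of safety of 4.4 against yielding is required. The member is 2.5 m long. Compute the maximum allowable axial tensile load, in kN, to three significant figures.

σ_allow = 282/4.4 = 64.09 MPa.
A = 106×32.5 = 3445 mm².
F_allow = σ_allow × A = 64.09×3445 = 220800 N.

F_allow = 221 kN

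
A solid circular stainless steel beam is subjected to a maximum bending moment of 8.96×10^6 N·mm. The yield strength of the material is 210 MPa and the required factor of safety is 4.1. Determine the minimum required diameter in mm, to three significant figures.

d = 121 mm

σ_allow = 210/4.1 = 51.22 MPa.
For a solid circular section σ = 32M/(πd³), so d³ = 32M/(π σ_allow) = 32×8960000/(π×51.22) = 1.782×10^6 mm³.
d = 121.2 mm.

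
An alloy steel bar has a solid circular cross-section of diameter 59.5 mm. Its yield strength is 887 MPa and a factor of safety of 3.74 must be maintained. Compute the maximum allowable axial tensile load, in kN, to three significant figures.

σ_allow = 887/3.74 = 237.2 MPa.
A = πd²/4 = π×59.5²/4 = 2781 mm².
F_allow = σ_allow × A = 237.2×2781 = 659400 N.

F_allow = 659 kN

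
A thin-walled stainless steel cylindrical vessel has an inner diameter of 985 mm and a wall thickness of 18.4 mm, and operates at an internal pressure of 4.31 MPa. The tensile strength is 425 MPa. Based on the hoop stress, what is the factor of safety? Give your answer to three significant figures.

σ_h = pD/(2t) = 4.31×985/(2×18.4) = 115.4 MPa.
n = 425/115.4 = 3.684.

n = 3.68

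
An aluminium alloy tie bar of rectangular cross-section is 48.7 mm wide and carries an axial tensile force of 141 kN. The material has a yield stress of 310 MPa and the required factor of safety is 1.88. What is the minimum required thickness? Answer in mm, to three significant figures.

t = 17.6 mm

σ_allow = 310/1.88 = 164.9 MPa.
Required area A = F/σ_allow = 141000/164.9 = 855.1 mm².
t = A/w = 855.1/48.7 = 17.56 mm.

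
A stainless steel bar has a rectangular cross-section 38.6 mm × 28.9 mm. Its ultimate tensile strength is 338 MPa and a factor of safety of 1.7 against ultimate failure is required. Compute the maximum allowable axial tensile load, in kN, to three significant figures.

σ_allow = 338/1.7 = 198.8 MPa.
A = 38.6×28.9 = 1116 mm².
F_allow = σ_allow × A = 198.8×1116 = 221800 N.

F_allow = 222 kN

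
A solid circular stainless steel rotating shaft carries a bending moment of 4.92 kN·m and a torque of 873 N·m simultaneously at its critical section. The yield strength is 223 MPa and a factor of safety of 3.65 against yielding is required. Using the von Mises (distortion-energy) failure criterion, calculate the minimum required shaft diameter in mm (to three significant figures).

σ_allow = σ_y/n = 223/3.65 = 61.10 MPa.
For a solid shaft σ_b = 32M/(πd³) and τ = 16T/(πd³), so the von Mises stress is σ' = (16/πd³)·√(4M²+3T²).
√(4M²+3T²) = √(4×(4.920×10^6)² + 3×(873000)²) = 9.956×10^6 N·mm.
d³ = 16×9.956×10^6/(π×61.10) = 829900 mm³.
d = 93.97 mm.

d = 94.0 mm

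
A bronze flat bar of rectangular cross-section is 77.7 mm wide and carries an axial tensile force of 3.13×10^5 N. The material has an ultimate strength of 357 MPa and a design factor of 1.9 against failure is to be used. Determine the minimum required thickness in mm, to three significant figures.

σ_allow = 357/1.9 = 187.9 MPa.
Required area A = F/σ_allow = 313000/187.9 = 1666 mm².
t = A/w = 1666/77.7 = 21.44 mm.

t = 21.4 mm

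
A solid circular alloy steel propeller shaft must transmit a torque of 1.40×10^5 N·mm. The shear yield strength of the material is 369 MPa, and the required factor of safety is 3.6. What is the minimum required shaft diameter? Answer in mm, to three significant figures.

d = 19.1 mm

Allowable shear stress τ_allow = 369/3.6 = 102.5 MPa.
For a solid shaft τ = 16T/(πd³), so d³ = 16T/(π τ_allow) = 16×140000/(π×102.5) = 6956 mm³.
d = (6956)^(1/3) = 19.09 mm.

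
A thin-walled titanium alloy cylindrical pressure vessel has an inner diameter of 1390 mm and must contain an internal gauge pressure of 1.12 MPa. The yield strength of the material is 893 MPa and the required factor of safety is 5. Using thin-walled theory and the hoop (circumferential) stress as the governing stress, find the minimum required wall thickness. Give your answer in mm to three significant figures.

t = 4.36 mm

σ_allow = 893/5 = 178.6 MPa.
Hoop stress σ_h = pD/(2t), so t = pD/(2σ_allow) = 1.12×1390/(2×178.6) = 4.358 mm.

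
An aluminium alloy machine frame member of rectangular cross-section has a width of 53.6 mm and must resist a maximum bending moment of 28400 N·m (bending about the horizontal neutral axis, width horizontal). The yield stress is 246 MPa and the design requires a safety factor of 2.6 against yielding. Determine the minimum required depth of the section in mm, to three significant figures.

h = 183 mm

σ_allow = 246/2.6 = 94.62 MPa.
For a rectangular section σ = 6M/(bh²), so h² = 6M/(b σ_allow) = 6×2.8400×10^7/(53.6×94.62) = 33600 mm².
h = 183.3 mm.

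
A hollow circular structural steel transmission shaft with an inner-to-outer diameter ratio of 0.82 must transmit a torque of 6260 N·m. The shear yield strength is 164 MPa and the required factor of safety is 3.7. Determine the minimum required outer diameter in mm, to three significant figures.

d_o = 109 mm

τ_allow = 164/3.7 = 44.32 MPa.
For a hollow shaft τ = 16T/[πd_o³(1−k⁴)] with k = 0.82, so 1−k⁴ = 0.5479.
d_o³ = 16T/[π τ_allow (1−k⁴)] = 16×6260000/(π×44.32×0.5479) = 1.313×10^6 mm³.
d_o = 109.5 mm.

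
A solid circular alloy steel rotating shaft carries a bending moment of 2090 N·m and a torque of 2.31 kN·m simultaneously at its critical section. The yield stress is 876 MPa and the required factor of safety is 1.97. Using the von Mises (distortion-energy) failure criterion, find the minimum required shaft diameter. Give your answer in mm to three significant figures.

σ_allow = σ_y/n = 876/1.97 = 444.7 MPa.
For a solid shaft σ_b = 32M/(πd³) and τ = 16T/(πd³), so the von Mises stress is σ' = (16/πd³)·√(4M²+3T²).
√(4M²+3T²) = √(4×(2.090×10^6)² + 3×(2.310×10^6)²) = 5.786×10^6 N·mm.
d³ = 16×5.786×10^6/(π×444.7) = 66270 mm³.
d = 40.47 mm.

d = 40.5 mm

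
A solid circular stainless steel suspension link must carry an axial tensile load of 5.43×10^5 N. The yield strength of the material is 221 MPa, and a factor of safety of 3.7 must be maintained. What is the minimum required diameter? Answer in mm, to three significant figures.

Allowable stress σ_allow = 221/3.7 = 59.73 MPa.
Required area A = F/σ_allow = 543000/59.73 = 9091 mm².
A = πd²/4 → d = √(4A/π) = 107.6 mm.

d = 108 mm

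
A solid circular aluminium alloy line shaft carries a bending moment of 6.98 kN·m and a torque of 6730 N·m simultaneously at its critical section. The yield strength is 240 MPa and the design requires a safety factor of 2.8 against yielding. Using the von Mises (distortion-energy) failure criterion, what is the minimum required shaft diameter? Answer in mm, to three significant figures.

d = 103 mm

σ_allow = σ_y/n = 240/2.8 = 85.71 MPa.
For a solid shaft σ_b = 32M/(πd³) and τ = 16T/(πd³), so the von Mises stress is σ' = (16/πd³)·√(4M²+3T²).
√(4M²+3T²) = √(4×(6.980×10^6)² + 3×(6.730×10^6)²) = 1.819×10^7 N·mm.
d³ = 16×1.819×10^7/(π×85.71) = 1.081×10^6 mm³.
d = 102.6 mm.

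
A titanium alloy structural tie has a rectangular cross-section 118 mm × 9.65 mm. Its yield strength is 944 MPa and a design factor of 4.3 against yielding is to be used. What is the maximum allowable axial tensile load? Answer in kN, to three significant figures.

σ_allow = 944/4.3 = 219.5 MPa.
A = 118×9.65 = 1139 mm².
F_allow = σ_allow × A = 219.5×1139 = 250000 N.

F_allow = 250 kN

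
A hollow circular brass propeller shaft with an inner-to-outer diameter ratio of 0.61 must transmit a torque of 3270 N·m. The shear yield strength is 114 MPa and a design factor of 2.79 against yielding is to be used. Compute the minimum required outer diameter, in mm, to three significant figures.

τ_allow = 114/2.79 = 40.86 MPa.
For a hollow shaft τ = 16T/[πd_o³(1−k⁴)] with k = 0.61, so 1−k⁴ = 0.8615.
d_o³ = 16T/[π τ_allow (1−k⁴)] = 16×3270000/(π×40.86×0.8615) = 473100 mm³.
d_o = 77.92 mm.

d_o = 77.9 mm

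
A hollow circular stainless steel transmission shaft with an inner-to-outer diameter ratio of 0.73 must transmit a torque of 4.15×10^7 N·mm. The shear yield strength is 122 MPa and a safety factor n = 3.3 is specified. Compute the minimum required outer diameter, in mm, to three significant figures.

d_o = 200 mm

τ_allow = 122/3.3 = 36.97 MPa.
For a hollow shaft τ = 16T/[πd_o³(1−k⁴)] with k = 0.73, so 1−k⁴ = 0.7160.
d_o³ = 16T/[π τ_allow (1−k⁴)] = 16×4.1500×10^7/(π×36.97×0.7160) = 7.985×10^6 mm³.
d_o = 199.9 mm.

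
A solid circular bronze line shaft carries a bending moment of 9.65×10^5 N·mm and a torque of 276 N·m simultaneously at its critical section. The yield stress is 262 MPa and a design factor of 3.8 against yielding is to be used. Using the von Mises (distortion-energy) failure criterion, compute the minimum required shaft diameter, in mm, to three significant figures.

d = 52.8 mm

σ_allow = σ_y/n = 262/3.8 = 68.95 MPa.
For a solid shaft σ_b = 32M/(πd³) and τ = 16T/(πd³), so the von Mises stress is σ' = (16/πd³)·√(4M²+3T²).
√(4M²+3T²) = √(4×(965000)² + 3×(276000)²) = 1.988×10^6 N·mm.
d³ = 16×1.988×10^6/(π×68.95) = 146900 mm³.
d = 52.76 mm.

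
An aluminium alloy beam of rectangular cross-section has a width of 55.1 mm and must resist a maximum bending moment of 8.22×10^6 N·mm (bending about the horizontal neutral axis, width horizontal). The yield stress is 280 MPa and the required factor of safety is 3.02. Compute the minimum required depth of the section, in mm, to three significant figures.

h = 98.3 mm

σ_allow = 280/3.02 = 92.72 MPa.
For a rectangular section σ = 6M/(bh²), so h² = 6M/(b σ_allow) = 6×8220000/(55.1×92.72) = 9654 mm².
h = 98.26 mm.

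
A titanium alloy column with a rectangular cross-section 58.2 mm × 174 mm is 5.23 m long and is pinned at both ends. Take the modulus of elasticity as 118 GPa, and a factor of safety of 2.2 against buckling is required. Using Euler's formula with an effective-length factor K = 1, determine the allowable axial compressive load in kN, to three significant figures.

Buckling occurs about the weak axis: I_min = h·b³/12 = 174×58.2³/12 = 2.858×10^6 mm⁴ (b = 58.2 mm is the smaller dimension).
Effective length L_e = KL = 1×5.23 m = 5230 mm.
Euler critical load P_cr = π²EI/L_e² = π²×118000×2.858×10^6/5230² = 121700 N.
P_allow = P_cr/n = 121700/2.2 = 55320 N.

P_allow = 55.3 kN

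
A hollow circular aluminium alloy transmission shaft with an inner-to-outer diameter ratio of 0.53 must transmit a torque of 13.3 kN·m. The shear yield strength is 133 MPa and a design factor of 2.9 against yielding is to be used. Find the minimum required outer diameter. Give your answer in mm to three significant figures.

d_o = 117 mm

τ_allow = 133/2.9 = 45.86 MPa.
For a hollow shaft τ = 16T/[πd_o³(1−k⁴)] with k = 0.53, so 1−k⁴ = 0.9211.
d_o³ = 16T/[π τ_allow (1−k⁴)] = 16×1.3300×10^7/(π×45.86×0.9211) = 1.603×10^6 mm³.
d_o = 117.0 mm.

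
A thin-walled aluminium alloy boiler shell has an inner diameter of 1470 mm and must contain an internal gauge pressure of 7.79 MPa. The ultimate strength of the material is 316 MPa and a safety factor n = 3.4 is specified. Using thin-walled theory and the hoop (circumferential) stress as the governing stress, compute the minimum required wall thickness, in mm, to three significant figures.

t = 61.6 mm

σ_allow = 316/3.4 = 92.94 MPa.
Hoop stress σ_h = pD/(2t), so t = pD/(2σ_allow) = 7.79×1470/(2×92.94) = 61.61 mm.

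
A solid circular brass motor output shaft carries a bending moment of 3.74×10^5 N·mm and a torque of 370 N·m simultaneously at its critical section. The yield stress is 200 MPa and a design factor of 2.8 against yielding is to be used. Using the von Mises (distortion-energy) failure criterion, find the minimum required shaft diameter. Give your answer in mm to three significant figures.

σ_allow = σ_y/n = 200/2.8 = 71.43 MPa.
For a solid shaft σ_b = 32M/(πd³) and τ = 16T/(πd³), so the von Mises stress is σ' = (16/πd³)·√(4M²+3T²).
√(4M²+3T²) = √(4×(374000)² + 3×(370000)²) = 985000 N·mm.
d³ = 16×985000/(π×71.43) = 70230 mm³.
d = 41.26 mm.

d = 41.3 mm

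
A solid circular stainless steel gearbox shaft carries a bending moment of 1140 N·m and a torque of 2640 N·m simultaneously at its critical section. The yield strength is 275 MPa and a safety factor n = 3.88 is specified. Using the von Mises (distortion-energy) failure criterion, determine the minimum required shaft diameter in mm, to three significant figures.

σ_allow = σ_y/n = 275/3.88 = 70.88 MPa.
For a solid shaft σ_b = 32M/(πd³) and τ = 16T/(πd³), so the von Mises stress is σ' = (16/πd³)·√(4M²+3T²).
√(4M²+3T²) = √(4×(1.140×10^6)² + 3×(2.640×10^6)²) = 5.110×10^6 N·mm.
d³ = 16×5.110×10^6/(π×70.88) = 367200 mm³.
d = 71.61 mm.

d = 71.6 mm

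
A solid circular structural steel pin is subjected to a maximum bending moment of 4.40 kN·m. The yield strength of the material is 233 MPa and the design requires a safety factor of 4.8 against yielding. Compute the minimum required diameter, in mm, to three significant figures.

σ_allow = 233/4.8 = 48.54 MPa.
For a solid circular section σ = 32M/(πd³), so d³ = 32M/(π σ_allow) = 32×4400000/(π×48.54) = 923300 mm³.
d = 97.37 mm.

d = 97.4 mm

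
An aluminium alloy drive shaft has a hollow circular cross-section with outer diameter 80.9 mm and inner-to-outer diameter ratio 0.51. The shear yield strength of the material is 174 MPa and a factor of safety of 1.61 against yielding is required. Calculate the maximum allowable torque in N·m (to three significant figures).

τ_allow = 174/1.61 = 108.1 MPa.
For a hollow shaft T_allow = τ_allow·πd_o³(1−k⁴)/16 with 1−k⁴ = 0.9323, so πd_o³(1−k⁴)/16 = 96930 mm³.
T_allow = 108.1×96930 = 1.048×10^7 N·mm = 10480 N·m.

T_allow = 10500 N·m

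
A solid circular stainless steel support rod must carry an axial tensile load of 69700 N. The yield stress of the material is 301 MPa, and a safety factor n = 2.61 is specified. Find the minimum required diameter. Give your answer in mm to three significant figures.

Allowable stress σ_allow = 301/2.61 = 115.3 MPa.
Required area A = F/σ_allow = 69700/115.3 = 604.4 mm².
A = πd²/4 → d = √(4A/π) = 27.74 mm.

d = 27.7 mm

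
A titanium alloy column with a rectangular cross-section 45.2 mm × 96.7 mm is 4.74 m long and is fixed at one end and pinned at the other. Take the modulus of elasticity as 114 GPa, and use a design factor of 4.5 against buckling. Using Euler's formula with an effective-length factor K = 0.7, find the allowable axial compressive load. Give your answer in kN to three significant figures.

Buckling occurs about the weak axis: I_min = h·b³/12 = 96.7×45.2³/12 = 744200 mm⁴ (b = 45.2 mm is the smaller dimension).
Effective length L_e = KL = 0.7×4.74 m = 3318 mm.
Euler critical load P_cr = π²EI/L_e² = π²×114000×744200/3318² = 76050 N.
P_allow = P_cr/n = 76050/4.5 = 16900 N.

P_allow = 16.9 kN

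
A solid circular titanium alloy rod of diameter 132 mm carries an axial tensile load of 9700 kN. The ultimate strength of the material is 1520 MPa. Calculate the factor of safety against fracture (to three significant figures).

A = πd²/4 = 13680 mm².
σ = F/A = 9700000/13680 = 708.8 MPa.
n = 1520/708.8 = 2.144.

n = 2.14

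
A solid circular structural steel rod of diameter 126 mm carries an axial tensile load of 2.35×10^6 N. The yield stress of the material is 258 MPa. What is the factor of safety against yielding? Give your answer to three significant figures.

A = πd²/4 = 12470 mm².
σ = F/A = 2350000/12470 = 188.5 MPa.
n = 258/188.5 = 1.369.

n = 1.37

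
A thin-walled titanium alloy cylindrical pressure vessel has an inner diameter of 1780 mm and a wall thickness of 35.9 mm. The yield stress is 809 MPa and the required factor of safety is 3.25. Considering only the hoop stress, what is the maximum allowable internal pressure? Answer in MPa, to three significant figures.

p_allow = 10.0 MPa

σ_allow = 809/3.25 = 248.9 MPa.
σ_h = pD/(2t) → p_allow = 2σ_allow t/D = 2×248.9×35.9/1780 = 10.04 MPa.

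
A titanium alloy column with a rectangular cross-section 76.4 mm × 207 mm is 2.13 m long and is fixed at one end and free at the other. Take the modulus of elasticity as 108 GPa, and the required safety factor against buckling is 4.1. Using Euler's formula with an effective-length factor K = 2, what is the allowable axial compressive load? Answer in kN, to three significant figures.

Buckling occurs about the weak axis: I_min = h·b³/12 = 207×76.4³/12 = 7.693×10^6 mm⁴ (b = 76.4 mm is the smaller dimension).
Effective length L_e = KL = 2×2.13 m = 4260 mm.
Euler critical load P_cr = π²EI/L_e² = π²×108000×7.693×10^6/4260² = 451800 N.
P_allow = P_cr/n = 451800/4.1 = 110200 N.

P_allow = 110 kN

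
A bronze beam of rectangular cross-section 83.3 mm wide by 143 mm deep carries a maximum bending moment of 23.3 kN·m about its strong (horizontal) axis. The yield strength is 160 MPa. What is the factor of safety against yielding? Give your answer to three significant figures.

n = 1.95

Section modulus S = bh²/6 = 83.3×143²/6 = 283900 mm³.
σ = M/S = 2.3300×10^7/283900 = 82.07 MPa.
n = 160/82.07 = 1.950.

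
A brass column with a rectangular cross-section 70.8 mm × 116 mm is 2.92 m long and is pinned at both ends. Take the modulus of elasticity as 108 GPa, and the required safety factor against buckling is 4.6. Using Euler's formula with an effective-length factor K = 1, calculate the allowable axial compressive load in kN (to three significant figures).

P_allow = 93.2 kN

Buckling occurs about the weak axis: I_min = h·b³/12 = 116×70.8³/12 = 3.431×10^6 mm⁴ (b = 70.8 mm is the smaller dimension).
Effective length L_e = KL = 1×2.92 m = 2920 mm.
Euler critical load P_cr = π²EI/L_e² = π²×108000×3.431×10^6/2920² = 428900 N.
P_allow = P_cr/n = 428900/4.6 = 93230 N.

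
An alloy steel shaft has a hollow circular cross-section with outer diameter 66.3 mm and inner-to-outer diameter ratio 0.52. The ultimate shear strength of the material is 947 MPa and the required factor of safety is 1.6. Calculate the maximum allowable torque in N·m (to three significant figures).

T_allow = 31400 N·m

τ_allow = 947/1.6 = 591.9 MPa.
For a hollow shaft T_allow = τ_allow·πd_o³(1−k⁴)/16 with 1−k⁴ = 0.9269, so πd_o³(1−k⁴)/16 = 53040 mm³.
T_allow = 591.9×53040 = 3.139×10^7 N·mm = 31390 N·m.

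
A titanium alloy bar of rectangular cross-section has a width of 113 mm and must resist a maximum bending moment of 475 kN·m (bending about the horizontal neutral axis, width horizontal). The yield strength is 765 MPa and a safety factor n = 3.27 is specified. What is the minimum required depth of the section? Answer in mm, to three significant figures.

h = 328 mm

σ_allow = 765/3.27 = 233.9 MPa.
For a rectangular section σ = 6M/(bh²), so h² = 6M/(b σ_allow) = 6×4.7500×10^8/(113×233.9) = 107800 mm².
h = 328.3 mm.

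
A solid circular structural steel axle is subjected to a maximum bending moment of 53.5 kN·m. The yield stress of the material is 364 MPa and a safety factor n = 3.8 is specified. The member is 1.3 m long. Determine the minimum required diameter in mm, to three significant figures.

d = 179 mm

σ_allow = 364/3.8 = 95.79 MPa.
For a solid circular section σ = 32M/(πd³), so d³ = 32M/(π σ_allow) = 32×5.3500×10^7/(π×95.79) = 5.689×10^6 mm³.
d = 178.5 mm.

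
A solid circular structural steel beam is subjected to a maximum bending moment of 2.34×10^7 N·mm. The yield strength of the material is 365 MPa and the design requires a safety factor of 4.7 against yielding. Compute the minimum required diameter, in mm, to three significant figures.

d = 145 mm

σ_allow = 365/4.7 = 77.66 MPa.
For a solid circular section σ = 32M/(πd³), so d³ = 32M/(π σ_allow) = 32×2.3400×10^7/(π×77.66) = 3.069×10^6 mm³.
d = 145.3 mm.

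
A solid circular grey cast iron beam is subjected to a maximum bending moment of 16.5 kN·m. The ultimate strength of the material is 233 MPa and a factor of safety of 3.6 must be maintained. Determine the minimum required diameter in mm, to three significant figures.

d = 137 mm

σ_allow = 233/3.6 = 64.72 MPa.
For a solid circular section σ = 32M/(πd³), so d³ = 32M/(π σ_allow) = 32×1.6500×10^7/(π×64.72) = 2.597×10^6 mm³.
d = 137.4 mm.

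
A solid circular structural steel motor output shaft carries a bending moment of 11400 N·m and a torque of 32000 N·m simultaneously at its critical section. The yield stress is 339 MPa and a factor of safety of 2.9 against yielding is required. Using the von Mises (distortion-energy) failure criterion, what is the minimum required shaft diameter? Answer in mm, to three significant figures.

σ_allow = σ_y/n = 339/2.9 = 116.9 MPa.
For a solid shaft σ_b = 32M/(πd³) and τ = 16T/(πd³), so the von Mises stress is σ' = (16/πd³)·√(4M²+3T²).
√(4M²+3T²) = √(4×(1.140×10^7)² + 3×(3.200×10^7)²) = 5.993×10^7 N·mm.
d³ = 16×5.993×10^7/(π×116.9) = 2.611×10^6 mm³.
d = 137.7 mm.

d = 138 mm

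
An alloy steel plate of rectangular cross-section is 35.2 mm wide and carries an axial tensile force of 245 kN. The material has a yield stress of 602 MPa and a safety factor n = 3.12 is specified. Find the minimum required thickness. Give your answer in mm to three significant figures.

σ_allow = 602/3.12 = 192.9 MPa.
Required area A = F/σ_allow = 245000/192.9 = 1270 mm².
t = A/w = 1270/35.2 = 36.07 mm.

t = 36.1 mm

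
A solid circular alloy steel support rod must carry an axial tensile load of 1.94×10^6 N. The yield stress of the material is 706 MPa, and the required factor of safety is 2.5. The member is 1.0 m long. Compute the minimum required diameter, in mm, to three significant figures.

d = 93.5 mm

Allowable stress σ_allow = 706/2.5 = 282.4 MPa.
Required area A = F/σ_allow = 1940000/282.4 = 6870 mm².
A = πd²/4 → d = √(4A/π) = 93.52 mm.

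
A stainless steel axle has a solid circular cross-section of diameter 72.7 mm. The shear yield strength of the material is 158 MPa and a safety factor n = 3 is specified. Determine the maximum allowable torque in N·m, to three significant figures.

T_allow = 3970 N·m

τ_allow = 158/3 = 52.67 MPa.
For a solid shaft T_allow = τ_allow·πd³/16; πd³/16 = π×72.7³/16 = 75450 mm³.
T_allow = 52.67×75450 = 3.973×10^6 N·mm = 3973 N·m.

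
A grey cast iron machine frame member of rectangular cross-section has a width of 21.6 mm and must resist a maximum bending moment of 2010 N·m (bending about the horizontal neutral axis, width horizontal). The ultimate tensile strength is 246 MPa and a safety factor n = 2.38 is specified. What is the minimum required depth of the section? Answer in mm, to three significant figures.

σ_allow = 246/2.38 = 103.4 MPa.
For a rectangular section σ = 6M/(bh²), so h² = 6M/(b σ_allow) = 6×2010000/(21.6×103.4) = 5402 mm².
h = 73.50 mm.

h = 73.5 mm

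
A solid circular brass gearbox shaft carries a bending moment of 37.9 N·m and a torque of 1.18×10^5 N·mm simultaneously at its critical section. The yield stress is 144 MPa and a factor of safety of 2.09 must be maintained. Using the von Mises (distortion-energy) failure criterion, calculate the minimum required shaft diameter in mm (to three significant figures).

d = 25.3 mm

σ_allow = σ_y/n = 144/2.09 = 68.90 MPa.
For a solid shaft σ_b = 32M/(πd³) and τ = 16T/(πd³), so the von Mises stress is σ' = (16/πd³)·√(4M²+3T²).
√(4M²+3T²) = √(4×(37900)² + 3×(118000)²) = 218000 N·mm.
d³ = 16×218000/(π×68.90) = 16110 mm³.
d = 25.26 mm.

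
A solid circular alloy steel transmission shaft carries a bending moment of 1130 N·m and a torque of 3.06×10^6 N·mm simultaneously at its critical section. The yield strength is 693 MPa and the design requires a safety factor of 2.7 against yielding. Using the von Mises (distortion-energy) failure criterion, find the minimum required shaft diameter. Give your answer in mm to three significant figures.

σ_allow = σ_y/n = 693/2.7 = 256.7 MPa.
For a solid shaft σ_b = 32M/(πd³) and τ = 16T/(πd³), so the von Mises stress is σ' = (16/πd³)·√(4M²+3T²).
√(4M²+3T²) = √(4×(1.130×10^6)² + 3×(3.060×10^6)²) = 5.762×10^6 N·mm.
d³ = 16×5.762×10^6/(π×256.7) = 114300 mm³.
d = 48.53 mm.

d = 48.5 mm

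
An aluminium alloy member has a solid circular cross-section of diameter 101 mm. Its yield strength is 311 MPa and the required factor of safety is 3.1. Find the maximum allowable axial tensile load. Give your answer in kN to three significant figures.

F_allow = 804 kN

σ_allow = 311/3.1 = 100.3 MPa.
A = πd²/4 = π×101²/4 = 8012 mm².
F_allow = σ_allow × A = 100.3×8012 = 803800 N.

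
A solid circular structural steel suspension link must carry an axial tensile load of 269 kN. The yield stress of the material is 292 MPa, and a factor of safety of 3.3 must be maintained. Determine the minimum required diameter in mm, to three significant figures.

d = 62.2 mm

Allowable stress σ_allow = 292/3.3 = 88.48 MPa.
Required area A = F/σ_allow = 269000/88.48 = 3040 mm².
A = πd²/4 → d = √(4A/π) = 62.22 mm.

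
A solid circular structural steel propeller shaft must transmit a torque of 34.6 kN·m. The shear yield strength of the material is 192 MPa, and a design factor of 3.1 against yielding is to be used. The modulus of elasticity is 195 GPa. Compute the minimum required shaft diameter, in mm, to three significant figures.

Allowable shear stress τ_allow = 192/3.1 = 61.94 MPa.
For a solid shaft τ = 16T/(πd³), so d³ = 16T/(π τ_allow) = 16×3.4600×10^7/(π×61.94) = 2.845×10^6 mm³.
d = (2.845×10^6)^(1/3) = 141.7 mm.

d = 142 mm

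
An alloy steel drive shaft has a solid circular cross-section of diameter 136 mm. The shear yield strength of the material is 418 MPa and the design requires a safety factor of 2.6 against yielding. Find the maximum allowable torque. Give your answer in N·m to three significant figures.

τ_allow = 418/2.6 = 160.8 MPa.
For a solid shaft T_allow = τ_allow·πd³/16; πd³/16 = π×136³/16 = 493900 mm³.
T_allow = 160.8×493900 = 7.941×10^7 N·mm = 79410 N·m.

T_allow = 79400 N·m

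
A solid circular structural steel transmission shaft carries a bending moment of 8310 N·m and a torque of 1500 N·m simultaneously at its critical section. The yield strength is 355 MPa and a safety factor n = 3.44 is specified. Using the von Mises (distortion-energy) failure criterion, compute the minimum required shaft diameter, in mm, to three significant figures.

σ_allow = σ_y/n = 355/3.44 = 103.2 MPa.
For a solid shaft σ_b = 32M/(πd³) and τ = 16T/(πd³), so the von Mises stress is σ' = (16/πd³)·√(4M²+3T²).
√(4M²+3T²) = √(4×(8.310×10^6)² + 3×(1.500×10^6)²) = 1.682×10^7 N·mm.
d³ = 16×1.682×10^7/(π×103.2) = 830200 mm³.
d = 93.98 mm.

d = 94.0 mm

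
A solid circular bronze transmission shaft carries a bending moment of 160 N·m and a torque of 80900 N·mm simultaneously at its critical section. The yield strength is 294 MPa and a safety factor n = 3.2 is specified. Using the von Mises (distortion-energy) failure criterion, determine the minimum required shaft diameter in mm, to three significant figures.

σ_allow = σ_y/n = 294/3.2 = 91.88 MPa.
For a solid shaft σ_b = 32M/(πd³) and τ = 16T/(πd³), so the von Mises stress is σ' = (16/πd³)·√(4M²+3T²).
√(4M²+3T²) = √(4×(160000)² + 3×(80900)²) = 349300 N·mm.
d³ = 16×349300/(π×91.88) = 19360 mm³.
d = 26.85 mm.

d = 26.9 mm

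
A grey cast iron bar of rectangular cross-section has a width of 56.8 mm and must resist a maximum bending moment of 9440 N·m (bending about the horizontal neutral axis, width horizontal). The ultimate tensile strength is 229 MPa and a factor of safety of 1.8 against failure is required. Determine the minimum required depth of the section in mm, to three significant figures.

h = 88.5 mm

σ_allow = 229/1.8 = 127.2 MPa.
For a rectangular section σ = 6M/(bh²), so h² = 6M/(b σ_allow) = 6×9440000/(56.8×127.2) = 7838 mm².
h = 88.53 mm.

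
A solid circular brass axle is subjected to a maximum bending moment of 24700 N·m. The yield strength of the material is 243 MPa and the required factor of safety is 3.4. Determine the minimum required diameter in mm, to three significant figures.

d = 152 mm

σ_allow = 243/3.4 = 71.47 MPa.
For a solid circular section σ = 32M/(πd³), so d³ = 32M/(π σ_allow) = 32×2.4700×10^7/(π×71.47) = 3.520×10^6 mm³.
d = 152.1 mm.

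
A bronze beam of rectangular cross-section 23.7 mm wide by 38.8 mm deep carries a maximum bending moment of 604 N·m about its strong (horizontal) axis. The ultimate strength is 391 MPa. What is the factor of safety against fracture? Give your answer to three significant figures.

Section modulus S = bh²/6 = 23.7×38.8²/6 = 5946 mm³.
σ = M/S = 604000/5946 = 101.6 MPa.
n = 391/101.6 = 3.849.

n = 3.85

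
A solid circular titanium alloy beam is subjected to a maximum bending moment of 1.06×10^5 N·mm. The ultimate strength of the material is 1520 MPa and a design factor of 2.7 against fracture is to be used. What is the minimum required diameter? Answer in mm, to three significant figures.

σ_allow = 1520/2.7 = 563.0 MPa.
For a solid circular section σ = 32M/(πd³), so d³ = 32M/(π σ_allow) = 32×106000/(π×563.0) = 1918 mm³.
d = 12.42 mm.

d = 12.4 mm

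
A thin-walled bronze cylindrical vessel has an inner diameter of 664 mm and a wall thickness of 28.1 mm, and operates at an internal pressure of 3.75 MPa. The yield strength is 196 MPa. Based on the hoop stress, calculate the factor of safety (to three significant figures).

n = 4.42

σ_h = pD/(2t) = 3.75×664/(2×28.1) = 44.31 MPa.
n = 196/44.31 = 4.424.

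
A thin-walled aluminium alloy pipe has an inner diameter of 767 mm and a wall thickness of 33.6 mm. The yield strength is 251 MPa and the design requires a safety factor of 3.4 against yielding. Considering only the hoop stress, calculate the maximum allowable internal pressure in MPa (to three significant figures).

σ_allow = 251/3.4 = 73.82 MPa.
σ_h = pD/(2t) → p_allow = 2σ_allow t/D = 2×73.82×33.6/767 = 6.468 MPa.

p_allow = 6.47 MPa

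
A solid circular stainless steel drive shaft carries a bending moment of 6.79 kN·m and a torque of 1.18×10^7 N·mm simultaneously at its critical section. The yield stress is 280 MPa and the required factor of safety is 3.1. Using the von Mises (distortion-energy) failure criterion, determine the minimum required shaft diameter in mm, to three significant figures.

d = 111 mm

σ_allow = σ_y/n = 280/3.1 = 90.32 MPa.
For a solid shaft σ_b = 32M/(πd³) and τ = 16T/(πd³), so the von Mises stress is σ' = (16/πd³)·√(4M²+3T²).
√(4M²+3T²) = √(4×(6.790×10^6)² + 3×(1.180×10^7)²) = 2.454×10^7 N·mm.
d³ = 16×2.454×10^7/(π×90.32) = 1.384×10^6 mm³.
d = 111.4 mm.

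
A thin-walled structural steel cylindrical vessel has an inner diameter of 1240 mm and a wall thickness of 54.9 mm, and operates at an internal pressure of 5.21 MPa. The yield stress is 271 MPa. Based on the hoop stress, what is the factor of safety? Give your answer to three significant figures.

σ_h = pD/(2t) = 5.21×1240/(2×54.9) = 58.84 MPa.
n = 271/58.84 = 4.606.

n = 4.61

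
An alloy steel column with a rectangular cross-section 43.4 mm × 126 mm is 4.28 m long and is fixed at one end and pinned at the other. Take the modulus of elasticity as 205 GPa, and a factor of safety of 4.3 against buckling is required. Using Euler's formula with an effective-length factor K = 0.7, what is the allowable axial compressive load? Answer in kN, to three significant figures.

P_allow = 45.0 kN

Buckling occurs about the weak axis: I_min = h·b³/12 = 126×43.4³/12 = 858300 mm⁴ (b = 43.4 mm is the smaller dimension).
Effective length L_e = KL = 0.7×4.28 m = 2996 mm.
Euler critical load P_cr = π²EI/L_e² = π²×205000×858300/2996² = 193500 N.
P_allow = P_cr/n = 193500/4.3 = 44990 N.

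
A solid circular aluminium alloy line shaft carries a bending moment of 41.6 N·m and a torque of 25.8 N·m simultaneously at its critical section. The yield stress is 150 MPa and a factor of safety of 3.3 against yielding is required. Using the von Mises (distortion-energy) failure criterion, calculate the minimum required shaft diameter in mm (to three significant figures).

d = 22.0 mm

σ_allow = σ_y/n = 150/3.3 = 45.45 MPa.
For a solid shaft σ_b = 32M/(πd³) and τ = 16T/(πd³), so the von Mises stress is σ' = (16/πd³)·√(4M²+3T²).
√(4M²+3T²) = √(4×(41600)² + 3×(25800)²) = 94440 N·mm.
d³ = 16×94440/(π×45.45) = 10580 mm³.
d = 21.95 mm.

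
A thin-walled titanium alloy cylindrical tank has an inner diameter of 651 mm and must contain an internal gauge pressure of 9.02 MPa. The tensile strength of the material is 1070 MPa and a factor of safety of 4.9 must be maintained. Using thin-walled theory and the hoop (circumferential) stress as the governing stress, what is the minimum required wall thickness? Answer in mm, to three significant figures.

t = 13.4 mm

σ_allow = 1070/4.9 = 218.4 MPa.
Hoop stress σ_h = pD/(2t), so t = pD/(2σ_allow) = 9.02×651/(2×218.4) = 13.45 mm.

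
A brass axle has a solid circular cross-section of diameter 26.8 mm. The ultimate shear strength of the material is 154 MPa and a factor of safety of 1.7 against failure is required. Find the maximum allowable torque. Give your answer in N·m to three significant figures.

T_allow = 342 N·m

τ_allow = 154/1.7 = 90.59 MPa.
For a solid shaft T_allow = τ_allow·πd³/16; πd³/16 = π×26.8³/16 = 3779 mm³.
T_allow = 90.59×3779 = 342400 N·mm = 342.4 N·m.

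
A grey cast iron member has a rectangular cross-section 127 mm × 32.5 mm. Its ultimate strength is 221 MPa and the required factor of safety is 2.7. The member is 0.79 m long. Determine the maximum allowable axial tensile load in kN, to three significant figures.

σ_allow = 221/2.7 = 81.85 MPa.
A = 127×32.5 = 4128 mm².
F_allow = σ_allow × A = 81.85×4128 = 337800 N.

F_allow = 338 kN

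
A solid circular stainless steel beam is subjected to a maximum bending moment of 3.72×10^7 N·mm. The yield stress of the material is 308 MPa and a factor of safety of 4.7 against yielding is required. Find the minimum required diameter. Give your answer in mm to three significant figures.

σ_allow = 308/4.7 = 65.53 MPa.
For a solid circular section σ = 32M/(πd³), so d³ = 32M/(π σ_allow) = 32×3.7200×10^7/(π×65.53) = 5.782×10^6 mm³.
d = 179.5 mm.

d = 179 mm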